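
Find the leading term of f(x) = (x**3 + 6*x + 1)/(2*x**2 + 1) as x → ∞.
x/2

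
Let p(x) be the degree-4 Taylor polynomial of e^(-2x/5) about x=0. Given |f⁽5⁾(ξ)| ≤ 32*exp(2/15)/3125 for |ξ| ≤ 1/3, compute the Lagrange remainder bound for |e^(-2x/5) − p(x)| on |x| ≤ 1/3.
4*exp(2/15)/11390625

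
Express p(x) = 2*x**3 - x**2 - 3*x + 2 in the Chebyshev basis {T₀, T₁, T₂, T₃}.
(3/2)T₀ + (-3/2)T₁ + (-1/2)T₂ + (1/2)T₃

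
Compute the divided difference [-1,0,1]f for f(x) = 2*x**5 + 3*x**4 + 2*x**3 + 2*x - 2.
3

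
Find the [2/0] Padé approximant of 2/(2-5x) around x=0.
25*x**2/4 + 5*x/2 + 1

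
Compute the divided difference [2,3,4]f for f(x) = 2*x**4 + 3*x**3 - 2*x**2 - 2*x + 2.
135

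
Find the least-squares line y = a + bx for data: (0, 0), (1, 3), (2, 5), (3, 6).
a = 1/2, b = 2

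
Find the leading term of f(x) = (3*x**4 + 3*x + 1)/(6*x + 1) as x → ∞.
x**3/2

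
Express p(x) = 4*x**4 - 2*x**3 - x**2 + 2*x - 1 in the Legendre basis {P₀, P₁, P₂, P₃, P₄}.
(-8/15)P₀ + (4/5)P₁ + (34/21)P₂ + (-4/5)P₃ + (32/35)P₄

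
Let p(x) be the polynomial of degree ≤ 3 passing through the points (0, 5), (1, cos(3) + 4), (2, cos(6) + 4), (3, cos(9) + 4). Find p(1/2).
15*cos(3)/16 - 5*cos(6)/16 + cos(9)/16 + 69/16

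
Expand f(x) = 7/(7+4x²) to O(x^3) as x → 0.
1 - 4*x**2/7 + O(x**3)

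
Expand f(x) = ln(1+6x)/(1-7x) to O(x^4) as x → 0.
6*x + 24*x**2 + 240*x**3 + O(x**4)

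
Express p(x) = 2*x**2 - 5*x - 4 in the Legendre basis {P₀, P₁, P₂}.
(-10/3)P₀ + (-5)P₁ + (4/3)P₂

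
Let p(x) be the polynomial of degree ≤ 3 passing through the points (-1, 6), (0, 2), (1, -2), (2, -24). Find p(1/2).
9/8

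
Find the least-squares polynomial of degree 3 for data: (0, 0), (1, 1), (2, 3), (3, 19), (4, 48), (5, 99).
5/21 + (-25/63)x + (-29/42)x² + (17/18)x³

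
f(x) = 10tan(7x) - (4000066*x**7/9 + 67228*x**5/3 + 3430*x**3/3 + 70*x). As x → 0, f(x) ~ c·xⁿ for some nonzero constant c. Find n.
9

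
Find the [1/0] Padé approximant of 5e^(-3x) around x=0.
5 - 15*x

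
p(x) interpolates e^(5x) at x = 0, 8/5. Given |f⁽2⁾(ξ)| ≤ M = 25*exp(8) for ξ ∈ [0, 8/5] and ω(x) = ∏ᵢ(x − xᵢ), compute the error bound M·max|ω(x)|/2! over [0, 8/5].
8*exp(8)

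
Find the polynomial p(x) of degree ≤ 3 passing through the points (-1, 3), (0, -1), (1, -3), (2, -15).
-2*x**3 + x**2 - x - 1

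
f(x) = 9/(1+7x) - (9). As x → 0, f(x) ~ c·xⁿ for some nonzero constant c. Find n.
1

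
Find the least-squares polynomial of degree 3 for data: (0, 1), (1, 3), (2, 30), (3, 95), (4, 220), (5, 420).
109/126 + (-2263/756)x + (689/252)x² + (79/27)x³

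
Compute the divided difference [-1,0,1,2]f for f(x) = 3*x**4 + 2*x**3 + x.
8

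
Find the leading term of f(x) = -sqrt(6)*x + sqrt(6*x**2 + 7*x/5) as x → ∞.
7*sqrt(6)/60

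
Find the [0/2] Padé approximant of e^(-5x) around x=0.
1/(25*x**2/2 + 5*x + 1)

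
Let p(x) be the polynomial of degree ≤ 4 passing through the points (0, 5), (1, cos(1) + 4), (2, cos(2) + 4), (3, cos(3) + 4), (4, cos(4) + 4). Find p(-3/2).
-693*cos(1)/32 + 1485*cos(2)/64 + 315*cos(4)/128 - 385*cos(3)/32 + 1667/128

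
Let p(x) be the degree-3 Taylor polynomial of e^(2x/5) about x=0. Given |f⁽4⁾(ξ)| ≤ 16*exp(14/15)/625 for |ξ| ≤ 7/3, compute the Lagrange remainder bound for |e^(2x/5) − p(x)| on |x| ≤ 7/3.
4802*exp(14/15)/151875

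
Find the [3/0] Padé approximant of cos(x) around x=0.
1 - x**2/2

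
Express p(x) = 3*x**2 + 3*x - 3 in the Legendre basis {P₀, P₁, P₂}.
(-2)P₀ + (3)P₁ + (2)P₂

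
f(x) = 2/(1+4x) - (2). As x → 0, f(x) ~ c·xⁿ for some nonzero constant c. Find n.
1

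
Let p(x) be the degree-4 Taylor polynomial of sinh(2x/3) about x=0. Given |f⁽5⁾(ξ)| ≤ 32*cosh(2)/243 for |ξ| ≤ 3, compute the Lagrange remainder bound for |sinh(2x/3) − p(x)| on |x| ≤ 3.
4*cosh(2)/15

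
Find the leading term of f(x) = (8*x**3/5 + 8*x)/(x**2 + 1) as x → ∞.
8*x/5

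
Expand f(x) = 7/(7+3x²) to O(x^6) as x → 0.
1 - 3*x**2/7 + 9*x**4/49 + O(x**6)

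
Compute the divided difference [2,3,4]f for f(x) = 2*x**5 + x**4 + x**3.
634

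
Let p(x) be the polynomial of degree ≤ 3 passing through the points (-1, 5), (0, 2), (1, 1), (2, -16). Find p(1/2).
19/8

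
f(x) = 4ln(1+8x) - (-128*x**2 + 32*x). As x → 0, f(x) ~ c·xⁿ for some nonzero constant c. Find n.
3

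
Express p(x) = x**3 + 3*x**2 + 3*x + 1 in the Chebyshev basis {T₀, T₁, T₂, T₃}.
(5/2)T₀ + (15/4)T₁ + (3/2)T₂ + (1/4)T₃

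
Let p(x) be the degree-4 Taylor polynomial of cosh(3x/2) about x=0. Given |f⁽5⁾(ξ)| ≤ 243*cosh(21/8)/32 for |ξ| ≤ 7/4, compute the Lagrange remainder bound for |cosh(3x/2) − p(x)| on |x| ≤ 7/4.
1361367*cosh(21/8)/1310720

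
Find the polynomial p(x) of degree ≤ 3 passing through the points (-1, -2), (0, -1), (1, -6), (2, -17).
-3*x**2 - 2*x - 1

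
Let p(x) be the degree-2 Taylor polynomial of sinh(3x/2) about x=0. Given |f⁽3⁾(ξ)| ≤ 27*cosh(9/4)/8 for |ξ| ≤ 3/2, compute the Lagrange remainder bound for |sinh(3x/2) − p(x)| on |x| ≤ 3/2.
243*cosh(9/4)/128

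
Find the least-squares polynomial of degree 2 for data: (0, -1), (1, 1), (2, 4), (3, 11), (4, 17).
-38/35 + (41/35)x + (6/7)x²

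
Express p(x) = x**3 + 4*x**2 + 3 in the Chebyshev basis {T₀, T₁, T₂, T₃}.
(5)T₀ + (3/4)T₁ + (2)T₂ + (1/4)T₃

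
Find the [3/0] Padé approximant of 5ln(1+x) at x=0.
5*x*(2*x**2 - 3*x + 6)/6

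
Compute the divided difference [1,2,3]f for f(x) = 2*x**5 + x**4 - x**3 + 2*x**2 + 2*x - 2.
201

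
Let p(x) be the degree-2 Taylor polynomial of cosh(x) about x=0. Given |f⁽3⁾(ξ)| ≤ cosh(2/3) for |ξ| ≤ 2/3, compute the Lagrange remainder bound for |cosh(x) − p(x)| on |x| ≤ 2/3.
4*cosh(2/3)/81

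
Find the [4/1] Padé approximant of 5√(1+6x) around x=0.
(243*x**4/8 - 27*x**3 + 81*x**2/2 + 36*x + 5)/(21*x/5 + 1)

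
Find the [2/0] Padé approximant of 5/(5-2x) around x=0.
4*x**2/25 + 2*x/5 + 1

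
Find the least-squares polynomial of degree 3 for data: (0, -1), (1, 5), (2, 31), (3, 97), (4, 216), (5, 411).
-131/126 + (1289/756)x + (86/63)x² + (319/108)x³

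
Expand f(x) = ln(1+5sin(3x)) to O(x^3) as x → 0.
15*x - 225*x**2/2 + O(x**3)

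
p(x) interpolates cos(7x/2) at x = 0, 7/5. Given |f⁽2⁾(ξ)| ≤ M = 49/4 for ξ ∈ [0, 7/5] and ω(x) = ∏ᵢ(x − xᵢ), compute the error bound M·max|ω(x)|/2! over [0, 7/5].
2401/800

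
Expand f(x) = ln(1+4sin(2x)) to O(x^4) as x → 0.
8*x - 32*x**2 + 496*x**3/3 + O(x**4)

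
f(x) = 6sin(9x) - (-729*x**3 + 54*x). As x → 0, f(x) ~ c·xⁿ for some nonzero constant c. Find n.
5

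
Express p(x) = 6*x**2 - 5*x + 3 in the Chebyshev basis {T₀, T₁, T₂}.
(6)T₀ + (-5)T₁ + (3)T₂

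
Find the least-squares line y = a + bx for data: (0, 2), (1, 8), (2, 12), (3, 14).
a = 3, b = 4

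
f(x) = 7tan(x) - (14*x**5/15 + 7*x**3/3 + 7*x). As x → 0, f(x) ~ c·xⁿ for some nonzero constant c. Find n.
7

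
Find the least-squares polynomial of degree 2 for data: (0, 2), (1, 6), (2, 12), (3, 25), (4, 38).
69/35 + (137/70)x + (25/14)x²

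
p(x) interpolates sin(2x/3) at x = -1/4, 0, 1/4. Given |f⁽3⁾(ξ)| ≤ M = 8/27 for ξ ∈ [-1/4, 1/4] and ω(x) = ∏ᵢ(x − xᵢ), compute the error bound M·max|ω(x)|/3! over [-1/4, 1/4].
sqrt(3)/5832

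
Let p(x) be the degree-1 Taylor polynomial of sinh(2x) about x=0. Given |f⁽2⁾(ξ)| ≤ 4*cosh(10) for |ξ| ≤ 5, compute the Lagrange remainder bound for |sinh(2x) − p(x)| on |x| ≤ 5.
50*cosh(10)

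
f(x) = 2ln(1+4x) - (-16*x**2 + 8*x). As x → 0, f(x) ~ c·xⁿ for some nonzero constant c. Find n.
3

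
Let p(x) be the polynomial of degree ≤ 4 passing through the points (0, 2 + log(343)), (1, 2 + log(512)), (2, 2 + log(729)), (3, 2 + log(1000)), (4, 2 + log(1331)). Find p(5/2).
2 + log(405*11**(113/128)*3**(7/32)*5**(13/32)*7**(9/128)/11)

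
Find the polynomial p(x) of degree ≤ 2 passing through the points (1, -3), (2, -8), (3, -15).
-x**2 - 2*x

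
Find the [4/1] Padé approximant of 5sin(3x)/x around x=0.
81*x**4/8 - 45*x**2/2 + 15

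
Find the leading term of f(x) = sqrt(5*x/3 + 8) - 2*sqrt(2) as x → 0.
5*sqrt(2)*x/24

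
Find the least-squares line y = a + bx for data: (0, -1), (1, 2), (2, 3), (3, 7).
a = -1, b = 5/2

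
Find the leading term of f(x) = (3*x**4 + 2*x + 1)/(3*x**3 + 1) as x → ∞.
x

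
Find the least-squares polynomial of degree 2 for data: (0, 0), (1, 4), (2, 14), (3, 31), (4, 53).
-2/35 + (71/70)x + (43/14)x²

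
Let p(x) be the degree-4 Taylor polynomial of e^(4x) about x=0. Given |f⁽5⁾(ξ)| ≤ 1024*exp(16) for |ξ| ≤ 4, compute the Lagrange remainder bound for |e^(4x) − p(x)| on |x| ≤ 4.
131072*exp(16)/15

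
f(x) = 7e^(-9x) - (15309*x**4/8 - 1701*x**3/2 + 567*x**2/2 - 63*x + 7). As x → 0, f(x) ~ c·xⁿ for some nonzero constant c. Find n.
5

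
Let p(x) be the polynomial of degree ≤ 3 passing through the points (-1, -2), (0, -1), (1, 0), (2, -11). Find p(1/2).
1/4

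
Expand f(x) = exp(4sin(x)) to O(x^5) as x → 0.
1 + 4*x + 8*x**2 + 10*x**3 + 8*x**4 + O(x**5)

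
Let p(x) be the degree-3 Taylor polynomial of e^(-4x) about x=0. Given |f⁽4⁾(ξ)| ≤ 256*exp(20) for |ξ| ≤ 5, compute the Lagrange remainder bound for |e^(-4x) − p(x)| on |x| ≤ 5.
20000*exp(20)/3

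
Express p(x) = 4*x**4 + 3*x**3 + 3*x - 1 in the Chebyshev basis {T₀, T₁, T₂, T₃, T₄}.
(1/2)T₀ + (21/4)T₁ + (2)T₂ + (3/4)T₃ + (1/2)T₄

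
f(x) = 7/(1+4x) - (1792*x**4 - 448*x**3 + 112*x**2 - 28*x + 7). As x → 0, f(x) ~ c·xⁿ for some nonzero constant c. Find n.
5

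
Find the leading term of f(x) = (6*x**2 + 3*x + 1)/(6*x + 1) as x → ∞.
x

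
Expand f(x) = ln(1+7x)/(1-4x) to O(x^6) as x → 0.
7*x + 7*x**2/2 + 385*x**3/3 - 1043*x**4/12 + 45206*x**5/15 + O(x**6)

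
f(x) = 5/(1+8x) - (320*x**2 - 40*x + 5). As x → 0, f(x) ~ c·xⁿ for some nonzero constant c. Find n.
3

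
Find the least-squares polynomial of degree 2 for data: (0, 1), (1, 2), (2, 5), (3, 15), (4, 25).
34/35 + (-73/70)x + (25/14)x²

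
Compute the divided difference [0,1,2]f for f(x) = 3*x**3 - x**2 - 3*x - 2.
8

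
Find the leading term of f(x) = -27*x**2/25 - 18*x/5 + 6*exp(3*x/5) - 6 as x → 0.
27*x**3/125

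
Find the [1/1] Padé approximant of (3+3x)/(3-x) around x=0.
(x + 1)/(1 - x/3)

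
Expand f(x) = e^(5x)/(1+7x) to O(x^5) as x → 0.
1 - 2*x + 53*x**2/2 - 494*x**3/3 + 28289*x**4/24 + O(x**5)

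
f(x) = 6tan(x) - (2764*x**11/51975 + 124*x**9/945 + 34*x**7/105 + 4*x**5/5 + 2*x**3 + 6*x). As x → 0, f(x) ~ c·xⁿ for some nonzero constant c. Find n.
13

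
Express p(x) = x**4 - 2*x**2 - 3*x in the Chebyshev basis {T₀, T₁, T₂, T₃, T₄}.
(-5/8)T₀ + (-3)T₁ + (-1/2)T₂ + (1/8)T₄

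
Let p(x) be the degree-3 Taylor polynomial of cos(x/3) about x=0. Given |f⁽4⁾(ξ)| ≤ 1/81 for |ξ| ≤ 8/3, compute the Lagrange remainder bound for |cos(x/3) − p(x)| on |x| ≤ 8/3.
512/19683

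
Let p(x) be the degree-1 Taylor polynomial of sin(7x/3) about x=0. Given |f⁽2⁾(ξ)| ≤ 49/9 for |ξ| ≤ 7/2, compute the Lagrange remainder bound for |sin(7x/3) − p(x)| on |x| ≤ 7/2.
2401/72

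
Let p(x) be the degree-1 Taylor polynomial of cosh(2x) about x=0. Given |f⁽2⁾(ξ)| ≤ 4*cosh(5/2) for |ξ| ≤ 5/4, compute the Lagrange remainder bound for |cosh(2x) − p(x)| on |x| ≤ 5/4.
25*cosh(5/2)/8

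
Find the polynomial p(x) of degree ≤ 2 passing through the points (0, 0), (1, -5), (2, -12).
-x**2 - 4*x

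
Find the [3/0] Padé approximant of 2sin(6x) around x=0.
-72*x**3 + 12*x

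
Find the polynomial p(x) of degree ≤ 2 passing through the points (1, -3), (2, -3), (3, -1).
x**2 - 3*x - 1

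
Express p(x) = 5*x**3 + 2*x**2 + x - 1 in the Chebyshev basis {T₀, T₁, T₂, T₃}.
(19/4)T₁ + T₂ + (5/4)T₃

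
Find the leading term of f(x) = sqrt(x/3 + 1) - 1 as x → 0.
x/6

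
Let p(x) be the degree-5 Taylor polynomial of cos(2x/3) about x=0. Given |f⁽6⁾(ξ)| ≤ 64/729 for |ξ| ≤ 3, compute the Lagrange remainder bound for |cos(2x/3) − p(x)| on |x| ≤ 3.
4/45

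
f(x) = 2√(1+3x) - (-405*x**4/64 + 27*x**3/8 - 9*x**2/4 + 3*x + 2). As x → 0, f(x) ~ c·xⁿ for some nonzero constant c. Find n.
5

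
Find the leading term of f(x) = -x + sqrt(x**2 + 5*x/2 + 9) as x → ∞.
5/4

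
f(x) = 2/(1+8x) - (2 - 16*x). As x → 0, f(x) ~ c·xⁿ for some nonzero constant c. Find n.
2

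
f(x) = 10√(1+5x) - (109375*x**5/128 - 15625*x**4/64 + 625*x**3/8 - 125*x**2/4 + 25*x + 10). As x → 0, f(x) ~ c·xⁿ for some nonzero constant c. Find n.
6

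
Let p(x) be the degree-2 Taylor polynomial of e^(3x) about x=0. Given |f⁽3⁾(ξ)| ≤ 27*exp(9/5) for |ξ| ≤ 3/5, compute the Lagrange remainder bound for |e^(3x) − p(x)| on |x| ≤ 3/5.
243*exp(9/5)/250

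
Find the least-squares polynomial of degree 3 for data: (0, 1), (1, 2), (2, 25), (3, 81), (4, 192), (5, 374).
95/126 + (-1217/756)x + (107/126)x² + (311/108)x³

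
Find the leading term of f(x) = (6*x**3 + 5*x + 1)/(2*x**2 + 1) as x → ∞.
3*x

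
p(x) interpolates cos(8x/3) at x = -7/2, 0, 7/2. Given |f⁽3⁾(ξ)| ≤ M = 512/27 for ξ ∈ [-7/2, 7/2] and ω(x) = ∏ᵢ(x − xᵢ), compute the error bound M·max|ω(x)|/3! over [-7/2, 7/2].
21952*sqrt(3)/729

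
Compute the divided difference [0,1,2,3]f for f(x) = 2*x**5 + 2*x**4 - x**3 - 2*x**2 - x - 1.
61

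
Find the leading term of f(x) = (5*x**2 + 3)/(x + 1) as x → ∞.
5*x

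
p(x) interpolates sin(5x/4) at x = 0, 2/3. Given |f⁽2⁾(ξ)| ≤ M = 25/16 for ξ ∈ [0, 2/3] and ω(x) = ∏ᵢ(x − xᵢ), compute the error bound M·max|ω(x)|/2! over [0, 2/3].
25/288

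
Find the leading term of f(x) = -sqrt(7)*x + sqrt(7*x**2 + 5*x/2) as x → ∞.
5*sqrt(7)/28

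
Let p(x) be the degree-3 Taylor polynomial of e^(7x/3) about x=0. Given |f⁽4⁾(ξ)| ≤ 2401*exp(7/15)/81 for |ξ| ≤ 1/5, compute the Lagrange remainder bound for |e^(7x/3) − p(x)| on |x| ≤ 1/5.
2401*exp(7/15)/1215000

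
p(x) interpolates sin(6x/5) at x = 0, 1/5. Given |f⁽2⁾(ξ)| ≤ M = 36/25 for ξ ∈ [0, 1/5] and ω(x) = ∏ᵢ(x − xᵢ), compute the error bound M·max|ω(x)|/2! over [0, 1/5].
9/1250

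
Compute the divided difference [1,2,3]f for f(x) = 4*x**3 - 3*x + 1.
24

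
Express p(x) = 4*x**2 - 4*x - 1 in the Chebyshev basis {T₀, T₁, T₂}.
T₀ + (-4)T₁ + (2)T₂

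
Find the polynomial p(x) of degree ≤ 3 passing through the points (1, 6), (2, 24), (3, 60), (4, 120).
x**3 + 3*x**2 + 2*x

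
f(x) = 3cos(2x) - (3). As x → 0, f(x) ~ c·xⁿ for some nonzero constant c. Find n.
2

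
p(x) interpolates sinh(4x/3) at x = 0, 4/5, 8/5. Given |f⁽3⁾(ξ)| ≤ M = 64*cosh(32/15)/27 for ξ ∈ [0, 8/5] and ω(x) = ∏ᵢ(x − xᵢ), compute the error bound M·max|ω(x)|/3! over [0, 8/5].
4096*sqrt(3)*cosh(32/15)/91125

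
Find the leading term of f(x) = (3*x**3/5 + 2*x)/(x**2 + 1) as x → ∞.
3*x/5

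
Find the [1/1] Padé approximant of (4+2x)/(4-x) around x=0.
(x/2 + 1)/(1 - x/4)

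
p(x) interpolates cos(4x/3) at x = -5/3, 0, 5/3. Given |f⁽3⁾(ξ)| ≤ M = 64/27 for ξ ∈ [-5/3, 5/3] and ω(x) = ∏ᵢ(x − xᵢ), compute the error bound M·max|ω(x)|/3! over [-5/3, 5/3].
8000*sqrt(3)/19683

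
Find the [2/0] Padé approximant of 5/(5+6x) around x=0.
36*x**2/25 - 6*x/5 + 1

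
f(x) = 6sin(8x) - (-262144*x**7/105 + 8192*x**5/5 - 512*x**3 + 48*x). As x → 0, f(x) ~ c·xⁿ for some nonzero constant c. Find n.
9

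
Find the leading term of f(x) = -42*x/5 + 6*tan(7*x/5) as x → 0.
686*x**3/125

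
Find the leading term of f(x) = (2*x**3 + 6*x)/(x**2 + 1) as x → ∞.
2*x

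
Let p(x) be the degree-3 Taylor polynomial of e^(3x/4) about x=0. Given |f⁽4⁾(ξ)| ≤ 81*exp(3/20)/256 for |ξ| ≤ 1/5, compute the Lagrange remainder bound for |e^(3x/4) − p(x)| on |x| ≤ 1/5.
27*exp(3/20)/1280000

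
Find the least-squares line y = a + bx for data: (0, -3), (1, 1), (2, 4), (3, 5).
a = -23/10, b = 27/10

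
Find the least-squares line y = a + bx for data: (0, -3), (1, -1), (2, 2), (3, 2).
a = -27/10, b = 9/5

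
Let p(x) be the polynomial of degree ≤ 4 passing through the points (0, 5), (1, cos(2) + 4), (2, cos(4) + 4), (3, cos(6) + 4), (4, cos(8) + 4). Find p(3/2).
45*cos(4)/64 + 15*cos(2)/32 - 5*cos(6)/32 + 3*cos(8)/128 + 507/128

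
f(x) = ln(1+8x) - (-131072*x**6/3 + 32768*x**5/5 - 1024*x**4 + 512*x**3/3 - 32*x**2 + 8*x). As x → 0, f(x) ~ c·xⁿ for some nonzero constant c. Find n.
7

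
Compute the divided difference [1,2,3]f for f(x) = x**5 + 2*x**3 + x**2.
103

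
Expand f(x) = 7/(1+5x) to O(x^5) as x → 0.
7 - 35*x + 175*x**2 - 875*x**3 + 4375*x**4 + O(x**5)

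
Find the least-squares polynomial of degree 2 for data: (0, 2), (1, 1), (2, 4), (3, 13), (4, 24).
66/35 + (-104/35)x + (15/7)x²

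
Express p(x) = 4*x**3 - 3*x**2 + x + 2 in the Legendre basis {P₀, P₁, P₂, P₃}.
P₀ + (17/5)P₁ + (-2)P₂ + (8/5)P₃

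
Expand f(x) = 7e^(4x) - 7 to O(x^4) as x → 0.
28*x + 56*x**2 + 224*x**3/3 + O(x**4)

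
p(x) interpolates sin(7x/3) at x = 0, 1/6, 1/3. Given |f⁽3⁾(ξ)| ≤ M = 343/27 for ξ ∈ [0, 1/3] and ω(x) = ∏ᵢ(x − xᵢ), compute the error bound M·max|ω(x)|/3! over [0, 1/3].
343*sqrt(3)/157464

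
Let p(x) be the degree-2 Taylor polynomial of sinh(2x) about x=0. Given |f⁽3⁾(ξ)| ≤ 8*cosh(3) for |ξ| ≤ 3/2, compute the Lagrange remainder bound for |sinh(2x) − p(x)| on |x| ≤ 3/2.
9*cosh(3)/2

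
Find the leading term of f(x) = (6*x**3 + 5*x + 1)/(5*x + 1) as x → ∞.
6*x**2/5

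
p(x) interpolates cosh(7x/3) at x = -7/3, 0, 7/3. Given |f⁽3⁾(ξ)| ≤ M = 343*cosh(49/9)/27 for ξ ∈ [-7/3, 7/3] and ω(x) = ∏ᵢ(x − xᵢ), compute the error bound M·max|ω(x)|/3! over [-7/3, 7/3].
117649*sqrt(3)*cosh(49/9)/19683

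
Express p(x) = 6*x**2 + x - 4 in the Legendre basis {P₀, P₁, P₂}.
(-2)P₀ + P₁ + (4)P₂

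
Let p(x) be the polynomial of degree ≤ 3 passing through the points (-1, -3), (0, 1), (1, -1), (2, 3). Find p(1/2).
0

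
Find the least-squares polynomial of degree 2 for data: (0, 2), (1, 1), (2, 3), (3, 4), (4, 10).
72/35 + (-127/70)x + (13/14)x²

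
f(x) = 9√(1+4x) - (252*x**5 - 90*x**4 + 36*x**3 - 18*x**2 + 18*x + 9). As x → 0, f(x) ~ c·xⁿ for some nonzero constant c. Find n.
6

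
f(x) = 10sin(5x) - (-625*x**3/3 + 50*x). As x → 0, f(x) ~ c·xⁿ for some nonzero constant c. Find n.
5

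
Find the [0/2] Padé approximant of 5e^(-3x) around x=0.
5/(9*x**2/2 + 3*x + 1)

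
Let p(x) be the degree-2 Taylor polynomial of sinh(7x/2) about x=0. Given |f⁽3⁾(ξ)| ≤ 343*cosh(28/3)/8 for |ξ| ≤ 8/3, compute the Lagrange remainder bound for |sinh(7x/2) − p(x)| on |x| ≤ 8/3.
10976*cosh(28/3)/81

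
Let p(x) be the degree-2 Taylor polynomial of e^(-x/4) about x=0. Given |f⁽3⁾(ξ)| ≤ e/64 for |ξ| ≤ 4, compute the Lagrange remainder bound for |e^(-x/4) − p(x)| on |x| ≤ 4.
e/6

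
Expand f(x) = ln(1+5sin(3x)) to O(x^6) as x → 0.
15*x - 225*x**2/2 + 2205*x**3/2 - 49275*x**4/4 + 1174581*x**5/8 + O(x**6)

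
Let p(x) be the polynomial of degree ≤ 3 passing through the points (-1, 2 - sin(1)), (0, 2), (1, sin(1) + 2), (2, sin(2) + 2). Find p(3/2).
5*sin(2)/16 + 7*sin(1)/8 + 2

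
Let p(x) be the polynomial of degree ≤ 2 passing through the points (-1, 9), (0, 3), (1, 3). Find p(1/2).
9/4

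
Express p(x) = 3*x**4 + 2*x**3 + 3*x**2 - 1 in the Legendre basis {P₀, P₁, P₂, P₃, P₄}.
(3/5)P₀ + (6/5)P₁ + (26/7)P₂ + (4/5)P₃ + (24/35)P₄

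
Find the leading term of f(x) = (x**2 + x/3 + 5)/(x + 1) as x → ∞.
x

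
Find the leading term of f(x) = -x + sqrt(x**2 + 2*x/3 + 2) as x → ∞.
1/3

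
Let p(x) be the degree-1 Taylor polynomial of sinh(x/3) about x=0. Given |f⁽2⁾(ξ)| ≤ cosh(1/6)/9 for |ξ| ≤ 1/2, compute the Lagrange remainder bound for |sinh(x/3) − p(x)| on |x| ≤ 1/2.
cosh(1/6)/72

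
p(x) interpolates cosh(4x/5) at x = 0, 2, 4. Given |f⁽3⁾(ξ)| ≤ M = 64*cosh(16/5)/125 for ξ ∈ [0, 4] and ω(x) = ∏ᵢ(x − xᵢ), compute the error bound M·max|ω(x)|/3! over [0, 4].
512*sqrt(3)*cosh(16/5)/3375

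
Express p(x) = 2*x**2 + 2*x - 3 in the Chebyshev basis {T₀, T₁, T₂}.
(-2)T₀ + (2)T₁ + T₂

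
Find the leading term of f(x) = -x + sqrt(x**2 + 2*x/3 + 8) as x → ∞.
1/3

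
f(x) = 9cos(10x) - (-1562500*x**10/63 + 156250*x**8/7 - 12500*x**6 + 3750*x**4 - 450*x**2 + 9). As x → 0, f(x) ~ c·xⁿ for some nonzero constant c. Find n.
12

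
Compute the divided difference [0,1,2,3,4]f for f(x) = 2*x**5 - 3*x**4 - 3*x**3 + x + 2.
17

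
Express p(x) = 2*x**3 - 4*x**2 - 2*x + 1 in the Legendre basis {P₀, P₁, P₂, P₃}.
(-1/3)P₀ + (-4/5)P₁ + (-8/3)P₂ + (4/5)P₃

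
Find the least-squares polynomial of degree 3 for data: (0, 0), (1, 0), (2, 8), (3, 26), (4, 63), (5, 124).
-19/126 + (-293/756)x + (11/126)x² + (107/108)x³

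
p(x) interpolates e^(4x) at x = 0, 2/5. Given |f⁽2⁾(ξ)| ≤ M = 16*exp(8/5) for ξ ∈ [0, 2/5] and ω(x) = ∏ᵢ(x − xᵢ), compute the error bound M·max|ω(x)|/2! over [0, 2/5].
8*exp(8/5)/25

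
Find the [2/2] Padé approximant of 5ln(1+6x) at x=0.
30*x*(3*x + 1)/(6*x**2 + 6*x + 1)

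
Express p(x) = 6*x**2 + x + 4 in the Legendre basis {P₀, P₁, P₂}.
(6)P₀ + P₁ + (4)P₂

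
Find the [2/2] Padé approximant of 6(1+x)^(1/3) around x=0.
(14*x**2/9 + 7*x + 6)/(5*x**2/54 + 5*x/6 + 1)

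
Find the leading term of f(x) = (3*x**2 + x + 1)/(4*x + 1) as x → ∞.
3*x/4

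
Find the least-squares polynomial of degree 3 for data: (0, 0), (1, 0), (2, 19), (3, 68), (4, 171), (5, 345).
-37/126 + (-167/756)x + (-383/252)x² + (83/27)x³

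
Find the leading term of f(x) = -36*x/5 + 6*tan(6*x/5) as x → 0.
432*x**3/125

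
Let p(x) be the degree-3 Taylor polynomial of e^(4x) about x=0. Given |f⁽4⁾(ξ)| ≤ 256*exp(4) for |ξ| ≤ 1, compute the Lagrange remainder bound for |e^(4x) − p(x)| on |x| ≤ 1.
32*exp(4)/3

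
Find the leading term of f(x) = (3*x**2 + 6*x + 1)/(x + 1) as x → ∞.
3*x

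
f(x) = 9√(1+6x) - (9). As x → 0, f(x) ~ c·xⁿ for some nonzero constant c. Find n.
1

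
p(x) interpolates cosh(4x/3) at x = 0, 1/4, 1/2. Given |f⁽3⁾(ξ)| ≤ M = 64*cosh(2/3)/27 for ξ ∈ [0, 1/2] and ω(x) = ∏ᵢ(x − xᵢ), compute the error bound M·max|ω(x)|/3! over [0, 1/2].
sqrt(3)*cosh(2/3)/729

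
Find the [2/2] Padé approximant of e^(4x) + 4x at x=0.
(20*x**2/3 + 8*x + 1)/(1 - 4*x**2/3)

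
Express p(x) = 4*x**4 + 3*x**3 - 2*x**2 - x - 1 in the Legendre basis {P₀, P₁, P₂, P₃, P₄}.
(-13/15)P₀ + (4/5)P₁ + (20/21)P₂ + (6/5)P₃ + (32/35)P₄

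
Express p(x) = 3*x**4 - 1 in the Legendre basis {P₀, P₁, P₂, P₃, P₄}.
(-2/5)P₀ + (12/7)P₂ + (24/35)P₄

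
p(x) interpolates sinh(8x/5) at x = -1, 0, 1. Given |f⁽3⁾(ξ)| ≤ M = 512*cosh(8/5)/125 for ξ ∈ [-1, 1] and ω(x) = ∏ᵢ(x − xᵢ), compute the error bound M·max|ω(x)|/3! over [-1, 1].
512*sqrt(3)*cosh(8/5)/3375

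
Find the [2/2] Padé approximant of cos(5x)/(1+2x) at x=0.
(-1925*x**2/204 - 25*x/51 + 1)/(25*x**2/12 + 77*x/51 + 1)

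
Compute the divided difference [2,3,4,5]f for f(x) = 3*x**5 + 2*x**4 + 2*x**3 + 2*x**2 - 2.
405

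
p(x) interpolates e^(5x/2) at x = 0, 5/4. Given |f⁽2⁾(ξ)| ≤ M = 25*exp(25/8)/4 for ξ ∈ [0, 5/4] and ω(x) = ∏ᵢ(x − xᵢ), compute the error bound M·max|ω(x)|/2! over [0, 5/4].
625*exp(25/8)/512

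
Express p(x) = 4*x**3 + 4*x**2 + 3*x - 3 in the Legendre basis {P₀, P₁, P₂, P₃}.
(-5/3)P₀ + (27/5)P₁ + (8/3)P₂ + (8/5)P₃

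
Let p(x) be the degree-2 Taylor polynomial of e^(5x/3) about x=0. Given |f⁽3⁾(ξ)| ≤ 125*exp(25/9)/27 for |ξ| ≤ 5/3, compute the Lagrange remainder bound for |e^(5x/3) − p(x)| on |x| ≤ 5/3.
15625*exp(25/9)/4374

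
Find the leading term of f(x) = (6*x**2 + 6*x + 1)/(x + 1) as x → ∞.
6*x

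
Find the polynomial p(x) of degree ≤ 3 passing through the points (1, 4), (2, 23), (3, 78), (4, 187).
3*x**3 - 2*x + 3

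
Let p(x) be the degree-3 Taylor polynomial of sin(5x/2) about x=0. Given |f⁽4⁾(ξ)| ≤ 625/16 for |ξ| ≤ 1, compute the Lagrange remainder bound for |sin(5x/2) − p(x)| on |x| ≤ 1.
625/384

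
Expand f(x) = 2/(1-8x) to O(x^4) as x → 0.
2 + 16*x + 128*x**2 + 1024*x**3 + O(x**4)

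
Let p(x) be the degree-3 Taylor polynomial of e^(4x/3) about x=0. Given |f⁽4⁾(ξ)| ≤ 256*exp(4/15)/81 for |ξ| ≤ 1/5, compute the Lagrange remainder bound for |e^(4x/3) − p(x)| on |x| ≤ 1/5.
32*exp(4/15)/151875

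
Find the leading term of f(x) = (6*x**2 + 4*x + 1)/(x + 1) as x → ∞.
6*x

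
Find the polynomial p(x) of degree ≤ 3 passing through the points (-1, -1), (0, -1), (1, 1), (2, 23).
3*x**3 + x**2 - 2*x - 1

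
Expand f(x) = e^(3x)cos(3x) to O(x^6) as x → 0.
1 + 3*x - 9*x**3 - 27*x**4/2 - 81*x**5/10 + O(x**6)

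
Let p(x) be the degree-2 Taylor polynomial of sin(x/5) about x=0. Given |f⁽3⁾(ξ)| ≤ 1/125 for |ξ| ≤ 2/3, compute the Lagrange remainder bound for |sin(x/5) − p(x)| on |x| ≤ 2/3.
4/10125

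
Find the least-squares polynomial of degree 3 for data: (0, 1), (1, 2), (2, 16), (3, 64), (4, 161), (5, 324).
74/63 + (-283/189)x + (-143/126)x² + (155/54)x³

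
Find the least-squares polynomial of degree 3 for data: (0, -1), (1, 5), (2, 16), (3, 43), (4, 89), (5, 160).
-7/9 + (620/189)x + (185/252)x² + (109/108)x³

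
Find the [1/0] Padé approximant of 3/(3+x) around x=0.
1 - x/3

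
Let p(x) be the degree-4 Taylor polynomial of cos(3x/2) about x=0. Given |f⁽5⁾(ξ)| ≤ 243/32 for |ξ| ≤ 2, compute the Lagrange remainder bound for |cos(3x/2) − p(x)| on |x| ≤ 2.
81/40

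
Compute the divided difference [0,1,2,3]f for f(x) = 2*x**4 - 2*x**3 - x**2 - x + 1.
10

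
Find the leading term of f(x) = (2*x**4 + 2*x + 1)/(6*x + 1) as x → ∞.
x**3/3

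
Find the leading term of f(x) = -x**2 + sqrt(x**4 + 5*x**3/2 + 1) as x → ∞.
5*x/4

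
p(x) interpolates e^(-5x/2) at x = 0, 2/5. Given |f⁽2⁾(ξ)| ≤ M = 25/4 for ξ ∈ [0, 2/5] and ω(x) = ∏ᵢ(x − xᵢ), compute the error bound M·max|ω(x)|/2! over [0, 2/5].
1/8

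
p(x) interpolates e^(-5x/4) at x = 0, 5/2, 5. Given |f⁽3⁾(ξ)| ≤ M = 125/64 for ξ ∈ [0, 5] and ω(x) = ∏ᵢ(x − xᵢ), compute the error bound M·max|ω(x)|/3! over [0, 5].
15625*sqrt(3)/13824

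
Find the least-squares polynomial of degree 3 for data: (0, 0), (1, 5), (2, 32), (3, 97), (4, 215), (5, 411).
-5/18 + (1535/756)x + (62/63)x² + (325/108)x³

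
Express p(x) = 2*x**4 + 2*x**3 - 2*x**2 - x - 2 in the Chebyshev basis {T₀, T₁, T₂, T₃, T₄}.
(-9/4)T₀ + (1/2)T₁ + (1/2)T₃ + (1/4)T₄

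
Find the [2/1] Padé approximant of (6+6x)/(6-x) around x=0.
(x + 1)/(1 - x/6)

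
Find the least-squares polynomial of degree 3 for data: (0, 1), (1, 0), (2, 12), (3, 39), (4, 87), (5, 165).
47/63 + (-643/189)x + (89/36)x² + (103/108)x³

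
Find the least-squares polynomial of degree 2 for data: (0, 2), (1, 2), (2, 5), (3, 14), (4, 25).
2 + (-11/5)x + (2)x²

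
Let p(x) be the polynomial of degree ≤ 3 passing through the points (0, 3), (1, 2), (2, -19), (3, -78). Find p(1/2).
31/8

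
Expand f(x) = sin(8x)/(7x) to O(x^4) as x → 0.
8/7 - 256*x**2/21 + O(x**4)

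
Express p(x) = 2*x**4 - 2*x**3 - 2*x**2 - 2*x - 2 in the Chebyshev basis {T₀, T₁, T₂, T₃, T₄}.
(-9/4)T₀ + (-7/2)T₁ + (-1/2)T₃ + (1/4)T₄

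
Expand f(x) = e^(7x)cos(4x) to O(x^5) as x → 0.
1 + 7*x + 33*x**2/2 + 7*x**3/6 - 2047*x**4/24 + O(x**5)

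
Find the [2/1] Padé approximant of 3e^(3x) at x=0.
(9*x**2/2 + 6*x + 3)/(1 - x)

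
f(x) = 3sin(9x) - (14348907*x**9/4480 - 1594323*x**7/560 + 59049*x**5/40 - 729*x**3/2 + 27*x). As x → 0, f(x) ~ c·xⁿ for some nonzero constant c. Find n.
11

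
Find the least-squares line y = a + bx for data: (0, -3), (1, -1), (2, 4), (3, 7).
a = -7/2, b = 7/2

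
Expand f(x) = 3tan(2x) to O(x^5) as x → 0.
6*x + 8*x**3 + O(x**5)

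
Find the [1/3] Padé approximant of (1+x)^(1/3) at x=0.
(5*x/6 + 1)/(x**3/81 - x**2/18 + x/2 + 1)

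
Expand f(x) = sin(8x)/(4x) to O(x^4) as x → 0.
2 - 64*x**2/3 + O(x**4)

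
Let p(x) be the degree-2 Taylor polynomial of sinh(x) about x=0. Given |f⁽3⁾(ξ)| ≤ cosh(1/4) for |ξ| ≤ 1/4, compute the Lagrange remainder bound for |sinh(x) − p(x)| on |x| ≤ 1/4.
cosh(1/4)/384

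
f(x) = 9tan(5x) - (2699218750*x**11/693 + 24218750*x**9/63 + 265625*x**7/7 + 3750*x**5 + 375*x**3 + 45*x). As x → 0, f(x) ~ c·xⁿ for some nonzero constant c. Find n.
13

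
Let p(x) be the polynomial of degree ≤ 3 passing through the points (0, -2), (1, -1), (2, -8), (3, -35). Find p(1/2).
-5/4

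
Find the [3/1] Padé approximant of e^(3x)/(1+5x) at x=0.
(5679*x**3/1088 + 1197*x**2/272 + 1659*x/544 + 1)/(2747*x/544 + 1)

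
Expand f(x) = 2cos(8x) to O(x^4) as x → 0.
2 - 64*x**2 + O(x**4)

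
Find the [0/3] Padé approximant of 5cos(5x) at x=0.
5/(25*x**2/2 + 1)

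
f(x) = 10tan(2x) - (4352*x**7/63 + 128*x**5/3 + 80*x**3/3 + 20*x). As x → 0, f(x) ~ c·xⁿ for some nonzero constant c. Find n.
9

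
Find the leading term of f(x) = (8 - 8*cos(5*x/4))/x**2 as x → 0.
25/4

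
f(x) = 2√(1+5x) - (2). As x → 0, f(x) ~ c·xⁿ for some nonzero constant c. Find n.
1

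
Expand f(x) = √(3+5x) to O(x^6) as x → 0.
sqrt(3) + 5*sqrt(3)*x/6 - 25*sqrt(3)*x**2/72 + 125*sqrt(3)*x**3/432 - 3125*sqrt(3)*x**4/10368 + 21875*sqrt(3)*x**5/62208 + O(x**6)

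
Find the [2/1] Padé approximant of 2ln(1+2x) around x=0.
4*x*(x + 3)/(3*(4*x/3 + 1))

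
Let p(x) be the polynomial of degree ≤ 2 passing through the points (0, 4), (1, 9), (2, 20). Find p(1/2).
23/4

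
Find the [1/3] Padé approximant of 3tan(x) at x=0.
3*x/(1 - x**2/3)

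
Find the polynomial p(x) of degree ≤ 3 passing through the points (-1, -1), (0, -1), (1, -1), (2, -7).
-x**3 + x - 1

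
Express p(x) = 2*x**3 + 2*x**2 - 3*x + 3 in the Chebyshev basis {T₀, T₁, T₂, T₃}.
(4)T₀ + (-3/2)T₁ + T₂ + (1/2)T₃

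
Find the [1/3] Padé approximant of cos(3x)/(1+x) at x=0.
(1 - 15*x/4)/(-99*x**3/8 + 3*x**2/4 - 11*x/4 + 1)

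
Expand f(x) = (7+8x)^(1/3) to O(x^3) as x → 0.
7**(1/3) + 8*7**(1/3)*x/21 - 64*7**(1/3)*x**2/441 + O(x**3)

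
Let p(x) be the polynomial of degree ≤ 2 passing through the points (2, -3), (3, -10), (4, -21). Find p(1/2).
0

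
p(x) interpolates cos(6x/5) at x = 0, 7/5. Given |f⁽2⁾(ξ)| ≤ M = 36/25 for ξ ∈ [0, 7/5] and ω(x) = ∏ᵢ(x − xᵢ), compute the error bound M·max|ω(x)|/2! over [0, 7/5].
441/1250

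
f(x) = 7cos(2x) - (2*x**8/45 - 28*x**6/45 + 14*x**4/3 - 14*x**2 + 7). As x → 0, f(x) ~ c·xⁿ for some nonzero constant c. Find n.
10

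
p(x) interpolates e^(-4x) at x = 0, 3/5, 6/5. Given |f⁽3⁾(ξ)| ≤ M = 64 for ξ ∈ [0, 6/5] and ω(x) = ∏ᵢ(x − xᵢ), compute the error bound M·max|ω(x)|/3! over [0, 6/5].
64*sqrt(3)/125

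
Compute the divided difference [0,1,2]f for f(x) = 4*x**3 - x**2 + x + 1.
11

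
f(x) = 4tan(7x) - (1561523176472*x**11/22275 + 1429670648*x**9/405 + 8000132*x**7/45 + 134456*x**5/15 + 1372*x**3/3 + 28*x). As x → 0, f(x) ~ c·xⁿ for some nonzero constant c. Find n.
13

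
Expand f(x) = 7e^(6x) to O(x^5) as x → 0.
7 + 42*x + 126*x**2 + 252*x**3 + 378*x**4 + O(x**5)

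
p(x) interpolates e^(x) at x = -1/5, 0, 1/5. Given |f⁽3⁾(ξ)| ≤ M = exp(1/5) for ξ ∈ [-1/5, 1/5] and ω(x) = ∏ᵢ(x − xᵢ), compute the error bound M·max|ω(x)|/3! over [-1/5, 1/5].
sqrt(3)*exp(1/5)/3375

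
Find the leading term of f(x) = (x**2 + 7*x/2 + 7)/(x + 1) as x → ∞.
x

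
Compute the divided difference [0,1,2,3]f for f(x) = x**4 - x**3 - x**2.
5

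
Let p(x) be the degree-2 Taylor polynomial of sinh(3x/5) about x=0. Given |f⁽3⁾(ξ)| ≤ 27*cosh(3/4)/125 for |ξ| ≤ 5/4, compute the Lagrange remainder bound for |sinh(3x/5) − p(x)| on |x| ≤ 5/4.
9*cosh(3/4)/128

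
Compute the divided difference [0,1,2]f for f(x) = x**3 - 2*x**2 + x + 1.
1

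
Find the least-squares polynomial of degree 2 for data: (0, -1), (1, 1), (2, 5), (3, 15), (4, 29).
-5/7 + (-41/35)x + (15/7)x²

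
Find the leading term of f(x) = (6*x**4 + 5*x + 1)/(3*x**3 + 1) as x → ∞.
2*x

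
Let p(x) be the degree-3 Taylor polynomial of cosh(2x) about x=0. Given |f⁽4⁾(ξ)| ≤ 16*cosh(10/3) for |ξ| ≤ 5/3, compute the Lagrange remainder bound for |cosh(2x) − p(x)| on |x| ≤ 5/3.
1250*cosh(10/3)/243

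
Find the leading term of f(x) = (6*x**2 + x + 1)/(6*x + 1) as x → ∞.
x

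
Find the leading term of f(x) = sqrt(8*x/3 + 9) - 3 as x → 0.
4*x/9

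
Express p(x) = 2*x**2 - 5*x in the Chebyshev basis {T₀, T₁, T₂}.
T₀ + (-5)T₁ + T₂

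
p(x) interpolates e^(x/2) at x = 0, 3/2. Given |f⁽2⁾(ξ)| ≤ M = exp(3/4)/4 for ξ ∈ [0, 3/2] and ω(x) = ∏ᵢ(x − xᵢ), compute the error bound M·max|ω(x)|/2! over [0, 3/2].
9*exp(3/4)/128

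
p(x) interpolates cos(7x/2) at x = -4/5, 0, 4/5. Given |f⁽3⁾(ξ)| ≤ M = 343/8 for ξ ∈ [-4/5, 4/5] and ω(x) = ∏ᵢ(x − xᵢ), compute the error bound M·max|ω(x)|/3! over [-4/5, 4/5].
2744*sqrt(3)/3375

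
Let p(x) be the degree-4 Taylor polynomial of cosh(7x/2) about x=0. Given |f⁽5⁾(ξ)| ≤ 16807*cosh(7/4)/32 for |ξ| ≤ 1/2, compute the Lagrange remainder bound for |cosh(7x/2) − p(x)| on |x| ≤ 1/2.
16807*cosh(7/4)/122880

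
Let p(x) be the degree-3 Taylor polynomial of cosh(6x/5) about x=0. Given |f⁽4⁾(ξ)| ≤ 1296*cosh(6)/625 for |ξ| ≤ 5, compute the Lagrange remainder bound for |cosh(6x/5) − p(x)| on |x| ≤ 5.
54*cosh(6)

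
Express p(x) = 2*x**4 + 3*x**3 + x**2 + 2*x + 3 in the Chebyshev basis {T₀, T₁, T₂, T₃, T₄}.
(17/4)T₀ + (17/4)T₁ + (3/2)T₂ + (3/4)T₃ + (1/4)T₄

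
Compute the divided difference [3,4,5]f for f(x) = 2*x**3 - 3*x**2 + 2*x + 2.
21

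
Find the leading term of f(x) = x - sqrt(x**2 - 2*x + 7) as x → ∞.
1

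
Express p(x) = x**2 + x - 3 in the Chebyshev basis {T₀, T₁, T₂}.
(-5/2)T₀ + T₁ + (1/2)T₂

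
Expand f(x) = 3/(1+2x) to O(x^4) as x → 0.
3 - 6*x + 12*x**2 - 24*x**3 + O(x**4)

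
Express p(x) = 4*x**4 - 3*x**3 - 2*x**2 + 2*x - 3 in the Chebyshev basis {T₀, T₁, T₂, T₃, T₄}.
(-5/2)T₀ + (-1/4)T₁ + T₂ + (-3/4)T₃ + (1/2)T₄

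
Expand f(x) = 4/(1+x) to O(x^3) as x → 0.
4 - 4*x + 4*x**2 + O(x**3)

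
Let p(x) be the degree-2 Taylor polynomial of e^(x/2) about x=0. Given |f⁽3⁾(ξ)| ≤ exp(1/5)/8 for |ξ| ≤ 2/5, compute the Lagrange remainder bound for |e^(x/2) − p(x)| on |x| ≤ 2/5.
exp(1/5)/750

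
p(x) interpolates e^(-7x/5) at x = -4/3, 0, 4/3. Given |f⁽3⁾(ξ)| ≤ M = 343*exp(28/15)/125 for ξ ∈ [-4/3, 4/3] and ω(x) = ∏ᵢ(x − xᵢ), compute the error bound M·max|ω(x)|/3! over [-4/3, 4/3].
21952*sqrt(3)*exp(28/15)/91125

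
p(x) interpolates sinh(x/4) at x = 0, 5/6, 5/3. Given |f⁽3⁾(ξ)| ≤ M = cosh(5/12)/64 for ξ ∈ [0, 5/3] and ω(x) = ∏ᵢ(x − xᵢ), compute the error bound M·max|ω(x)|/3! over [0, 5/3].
125*sqrt(3)*cosh(5/12)/373248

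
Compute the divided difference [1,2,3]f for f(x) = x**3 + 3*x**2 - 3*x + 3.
9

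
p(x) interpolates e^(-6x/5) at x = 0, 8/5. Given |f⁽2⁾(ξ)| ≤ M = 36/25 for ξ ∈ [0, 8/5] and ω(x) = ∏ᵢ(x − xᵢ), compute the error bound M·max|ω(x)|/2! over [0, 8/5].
288/625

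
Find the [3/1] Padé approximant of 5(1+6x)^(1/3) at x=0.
(-40*x**3/3 + 20*x**2 + 30*x + 5)/(4*x + 1)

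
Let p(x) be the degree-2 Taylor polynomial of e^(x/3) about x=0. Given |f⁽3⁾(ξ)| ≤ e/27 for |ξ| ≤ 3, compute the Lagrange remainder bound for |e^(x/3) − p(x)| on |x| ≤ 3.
e/6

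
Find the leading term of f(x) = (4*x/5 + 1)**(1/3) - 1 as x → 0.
4*x/15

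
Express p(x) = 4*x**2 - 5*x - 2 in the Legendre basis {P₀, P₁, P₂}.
(-2/3)P₀ + (-5)P₁ + (8/3)P₂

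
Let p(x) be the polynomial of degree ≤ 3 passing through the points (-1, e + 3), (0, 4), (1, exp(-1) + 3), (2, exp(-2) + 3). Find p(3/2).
(5 + 15*e + (e + 43)*exp(2))*exp(-2)/16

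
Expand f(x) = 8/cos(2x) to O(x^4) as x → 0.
8 + 16*x**2 + O(x**4)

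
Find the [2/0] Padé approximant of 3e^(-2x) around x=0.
6*x**2 - 6*x + 3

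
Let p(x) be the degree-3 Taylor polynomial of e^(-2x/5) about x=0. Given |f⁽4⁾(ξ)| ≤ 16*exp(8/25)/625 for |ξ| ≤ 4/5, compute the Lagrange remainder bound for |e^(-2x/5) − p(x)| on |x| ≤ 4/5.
512*exp(8/25)/1171875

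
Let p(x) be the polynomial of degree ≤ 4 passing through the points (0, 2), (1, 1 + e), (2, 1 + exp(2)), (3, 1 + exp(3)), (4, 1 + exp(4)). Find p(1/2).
-35*exp(2)/64 - 5*exp(4)/128 + 163/128 + 35*e/32 + 7*exp(3)/32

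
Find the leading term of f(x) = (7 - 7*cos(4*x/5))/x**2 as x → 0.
56/25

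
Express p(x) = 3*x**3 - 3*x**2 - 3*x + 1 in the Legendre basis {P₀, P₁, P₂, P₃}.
(-6/5)P₁ + (-2)P₂ + (6/5)P₃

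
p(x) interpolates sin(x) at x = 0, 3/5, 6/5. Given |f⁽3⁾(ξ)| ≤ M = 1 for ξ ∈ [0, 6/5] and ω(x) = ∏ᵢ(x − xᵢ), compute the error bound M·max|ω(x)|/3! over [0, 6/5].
sqrt(3)/125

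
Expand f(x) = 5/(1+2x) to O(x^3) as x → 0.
5 - 10*x + 20*x**2 + O(x**3)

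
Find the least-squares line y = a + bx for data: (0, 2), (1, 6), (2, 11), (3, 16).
a = 17/10, b = 47/10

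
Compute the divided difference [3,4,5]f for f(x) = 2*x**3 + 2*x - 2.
24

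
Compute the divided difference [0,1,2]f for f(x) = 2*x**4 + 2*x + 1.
14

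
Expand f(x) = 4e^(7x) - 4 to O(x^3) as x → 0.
28*x + 98*x**2 + O(x**3)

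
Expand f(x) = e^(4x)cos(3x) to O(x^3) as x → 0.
1 + 4*x + 7*x**2/2 + O(x**3)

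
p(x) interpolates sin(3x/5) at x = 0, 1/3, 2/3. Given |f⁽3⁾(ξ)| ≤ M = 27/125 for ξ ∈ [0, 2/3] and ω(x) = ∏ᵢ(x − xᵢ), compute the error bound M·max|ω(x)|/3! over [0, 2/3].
sqrt(3)/3375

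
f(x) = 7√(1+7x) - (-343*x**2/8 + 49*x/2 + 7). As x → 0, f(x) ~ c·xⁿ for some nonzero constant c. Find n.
3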